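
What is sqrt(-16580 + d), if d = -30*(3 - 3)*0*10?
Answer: 2*I*sqrt(4145) ≈ 128.76*I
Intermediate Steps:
d = 0 (d = -0*0*10 = -30*0*10 = 0*10 = 0)
sqrt(-16580 + d) = sqrt(-16580 + 0) = sqrt(-16580) = 2*I*sqrt(4145)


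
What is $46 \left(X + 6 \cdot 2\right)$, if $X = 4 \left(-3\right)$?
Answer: $0$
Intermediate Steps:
$X = -12$
$46 \left(X + 6 \cdot 2\right) = 46 \left(-12 + 6 \cdot 2\right) = 46 \left(-12 + 12\right) = 46 \cdot 0 = 0$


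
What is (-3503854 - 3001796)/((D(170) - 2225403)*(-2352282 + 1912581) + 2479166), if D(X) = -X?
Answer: -6505650/978589152839 ≈ -6.6480e-6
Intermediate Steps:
(-3503854 - 3001796)/((D(170) - 2225403)*(-2352282 + 1912581) + 2479166) = (-3503854 - 3001796)/((-1*170 - 2225403)*(-2352282 + 1912581) + 2479166) = -6505650/((-170 - 2225403)*(-439701) + 2479166) = -6505650/(-2225573*(-439701) + 2479166) = -6505650/(978586673673 + 2479166) = -6505650/978589152839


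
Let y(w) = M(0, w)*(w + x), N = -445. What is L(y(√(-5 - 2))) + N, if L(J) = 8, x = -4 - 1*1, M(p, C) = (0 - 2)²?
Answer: -437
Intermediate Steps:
M(p, C) = 4 (M(p, C) = (-2)² = 4)
x = -5 (x = -4 - 1 = -5)
y(w) = -20 + 4*w (y(w) = 4*(w - 5) = 4*(-5 + w) = -20 + 4*w)
L(y(√(-5 - 2))) + N = 8 - 445 = -437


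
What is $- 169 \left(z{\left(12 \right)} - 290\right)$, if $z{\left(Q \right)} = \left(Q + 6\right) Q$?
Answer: $12506$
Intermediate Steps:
$z{\left(Q \right)} = Q \left(6 + Q\right)$ ($z{\left(Q \right)} = \left(6 + Q\right) Q = Q \left(6 + Q\right)$)
$- 169 \left(z{\left(12 \right)} - 290\right) = - 169 \left(12 \left(6 + 12\right) - 290\right) = - 169 \left(12 \cdot 18 - 290\right) = - 169 \left(216 - 290\right) = \left(-169\right) \left(-74\right) = 12506$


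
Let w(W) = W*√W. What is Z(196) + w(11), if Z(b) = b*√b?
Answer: 2744 + 11*√11 ≈ 2780.5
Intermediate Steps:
Z(b) = b^(3/2)
w(W) = W^(3/2)
Z(196) + w(11) = 196^(3/2) + 11^(3/2) = 2744 + 11*√11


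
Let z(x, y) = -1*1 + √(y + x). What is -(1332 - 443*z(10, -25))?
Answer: -1775 + 443*I*√15 ≈ -1775.0 + 1715.7*I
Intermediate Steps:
z(x, y) = -1 + √(x + y)
-(1332 - 443*z(10, -25)) = -(1332 - 443*(-1 + √(10 - 25))) = -(1332 - 443*(-1 + √(-15))) = -(1332 - 443*(-1 + I*√15)) = -(1332 + (443 - 443*I*√15)) = -(1775 - 443*I*√15) = -1775 + 443*I*√15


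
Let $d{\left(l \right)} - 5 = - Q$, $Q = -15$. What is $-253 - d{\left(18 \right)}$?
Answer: $-273$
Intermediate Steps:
$d{\left(l \right)} = 20$ ($d{\left(l \right)} = 5 - -15 = 5 + 15 = 20$)
$-253 - d{\left(18 \right)} = -253 - 20 = -273$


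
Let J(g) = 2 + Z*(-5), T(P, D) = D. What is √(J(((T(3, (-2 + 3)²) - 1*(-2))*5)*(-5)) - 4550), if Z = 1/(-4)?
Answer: I*√18187/2 ≈ 67.43*I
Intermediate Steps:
Z = -¼ (Z = 1*(-¼) = -¼ ≈ -0.25000)
J(g) = 13/4 (J(g) = 2 - ¼*(-5) = 2 + 5/4 = 13/4)
√(J(((T(3, (-2 + 3)²) - 1*(-2))*5)*(-5)) - 4550) = √(13/4 - 4550) = √(-18187/4) = I*√18187/2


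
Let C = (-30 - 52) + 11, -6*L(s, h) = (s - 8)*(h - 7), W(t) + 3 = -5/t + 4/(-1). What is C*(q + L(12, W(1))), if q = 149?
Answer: -34435/3 ≈ -11478.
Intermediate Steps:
W(t) = -7 - 5/t (W(t) = -3 + (-5/t + 4/(-1)) = -3 + (-5/t + 4*(-1)) = -3 + (-5/t - 4) = -3 + (-4 - 5/t) = -7 - 5/t)
L(s, h) = -(-8 + s)*(-7 + h)/6 (L(s, h) = -(s - 8)*(h - 7)/6 = -(-8 + s)*(-7 + h)/6)
C = -71 (C = -82 + 11 = -71)
C*(q + L(12, W(1))) = -71*(149 + (-28/3 + 4*(-7 - 5/1)/3 + (7/6)*12 - ⅙*(-7 - 5/1)*12)) = -71*(149 + (-28/3 + 4*(-7 - 5*1)/3 + 14 - ⅙*(-7 - 5*1)*12)) = -71*(149 + (-28/3 + 4*(-7 - 5)/3 + 14 - ⅙*(-7 - 5)*12)) = -71*(149 + (-28/3 + (4/3)*(-12) + 14 - ⅙*(-12)*12)) = -71*(149 + (-28/3 - 16 + 14 + 24)) = -71*(149 + 38/3) = -71*485/3 = -34435/3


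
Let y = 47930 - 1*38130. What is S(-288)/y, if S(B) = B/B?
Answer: 1/9800 ≈ 0.00010204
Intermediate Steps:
y = 9800 (y = 47930 - 38130 = 9800)
S(B) = 1
S(-288)/y = 1/9800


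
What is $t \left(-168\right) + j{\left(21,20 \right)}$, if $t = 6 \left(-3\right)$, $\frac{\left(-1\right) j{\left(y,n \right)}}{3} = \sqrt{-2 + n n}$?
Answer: $3024 - 3 \sqrt{398} \approx 2964.1$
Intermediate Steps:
$j{\left(y,n \right)} = - 3 \sqrt{-2 + n^{2}}$ ($j{\left(y,n \right)} = - 3 \sqrt{-2 + n n} = - 3 \sqrt{-2 + n^{2}}$)
$t = -18$
$t \left(-168\right) + j{\left(21,20 \right)} = \left(-18\right) \left(-168\right) - 3 \sqrt{-2 + 20^{2}} = 3024 - 3 \sqrt{-2 + 400} = 3024 - 3 \sqrt{398}$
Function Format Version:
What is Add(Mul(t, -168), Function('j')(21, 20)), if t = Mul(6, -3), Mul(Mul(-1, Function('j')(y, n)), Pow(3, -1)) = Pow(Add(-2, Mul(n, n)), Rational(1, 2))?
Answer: Add(3024, Mul(-3, Pow(398, Rational(1, 2)))) ≈ 2964.1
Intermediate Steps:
Function('j')(y, n) = Mul(-3, Pow(Add(-2, Pow(n, 2)), Rational(1, 2))) (Function('j')(y, n) = Mul(-3, Pow(Add(-2, Mul(n, n)), Rational(1, 2))) = Mul(-3, Pow(Add(-2, Pow(n, 2)), Rational(1, 2))))
t = -18
Add(Mul(t, -168), Function('j')(21, 20)) = Add(Mul(-18, -168), Mul(-3, Pow(Add(-2, Pow(20, 2)), Rational(1, 2)))) = Add(3024, Mul(-3, Pow(Add(-2, 400), Rational(1, 2)))) = Add(3024, Mul(-3, Pow(398, Rational(1, 2))))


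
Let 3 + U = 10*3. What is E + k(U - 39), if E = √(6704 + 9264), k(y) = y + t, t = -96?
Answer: -108 + 4*√998 ≈ 18.365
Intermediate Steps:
U = 27 (U = -3 + 10*3 = -3 + 30 = 27)
k(y) = -96 + y (k(y) = y - 96 = -96 + y)
E = 4*√998 (E = √15968 = 4*√998 ≈ 126.36)
E + k(U - 39) = 4*√998 + (-96 + (27 - 39)) = 4*√998 + (-96 - 12) = 4*√998 - 108 = -108 + 4*√998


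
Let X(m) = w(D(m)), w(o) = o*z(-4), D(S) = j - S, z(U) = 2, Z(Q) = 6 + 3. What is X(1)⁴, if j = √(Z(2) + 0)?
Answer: 256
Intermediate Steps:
Z(Q) = 9
j = 3 (j = √(9 + 0) = √9 = 3)
D(S) = 3 - S
w(o) = 2*o (w(o) = o*2 = 2*o)
X(m) = 6 - 2*m (X(m) = 2*(3 - m) = 6 - 2*m)
X(1)⁴ = (6 - 2*1)⁴ = (6 - 2)⁴ = 4⁴ = 256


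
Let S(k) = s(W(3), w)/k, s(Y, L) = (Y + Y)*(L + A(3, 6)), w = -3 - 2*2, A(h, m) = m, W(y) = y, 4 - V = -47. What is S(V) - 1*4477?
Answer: -76111/17 ≈ -4477.1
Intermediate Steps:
V = 51 (V = 4 - 1*(-47) = 4 + 47 = 51)
w = -7 (w = -3 - 4 = -7)
s(Y, L) = 2*Y*(6 + L) (s(Y, L) = (Y + Y)*(L + 6) = (2*Y)*(6 + L) = 2*Y*(6 + L))
S(k) = -6/k (S(k) = (2*3*(6 - 7))/k = (2*3*(-1))/k = -6/k)
S(V) - 1*4477 = -6/51 - 1*4477 = -6*1/51 - 4477 = -2/17 - 4477 = -76111/17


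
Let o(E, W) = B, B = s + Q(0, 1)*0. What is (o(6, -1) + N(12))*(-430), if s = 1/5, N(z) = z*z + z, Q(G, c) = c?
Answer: -67166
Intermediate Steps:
N(z) = z + z² (N(z) = z² + z = z + z²)
s = ⅕ ≈ 0.20000
B = ⅕ (B = ⅕ + 1*0 = ⅕ + 0 = ⅕ ≈ 0.20000)
o(E, W) = ⅕
(o(6, -1) + N(12))*(-430) = (⅕ + 12*(1 + 12))*(-430) = (⅕ + 12*13)*(-430) = (⅕ + 156)*(-430) = (781/5)*(-430) = -67166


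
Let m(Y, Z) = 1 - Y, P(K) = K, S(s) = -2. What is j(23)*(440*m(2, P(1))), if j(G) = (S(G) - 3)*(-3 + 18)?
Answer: 33000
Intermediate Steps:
j(G) = -75 (j(G) = (-2 - 3)*(-3 + 18) = -5*15 = -75)
j(23)*(440*m(2, P(1))) = -33000*(1 - 1*2) = -33000*(1 - 2) = -33000*(-1) = -75*(-440) = 33000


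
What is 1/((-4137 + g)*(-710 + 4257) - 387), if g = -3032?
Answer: -1/25428830 ≈ -3.9325e-8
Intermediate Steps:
1/((-4137 + g)*(-710 + 4257) - 387) = 1/((-4137 - 3032)*(-710 + 4257) - 387) = 1/(-7169*3547 - 387) = 1/(-25428443 - 387) = 1/(-25428830) = -1/25428830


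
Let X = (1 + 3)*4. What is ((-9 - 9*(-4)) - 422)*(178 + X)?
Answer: -76630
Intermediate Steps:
X = 16 (X = 4*4 = 16)
((-9 - 9*(-4)) - 422)*(178 + X) = ((-9 - 9*(-4)) - 422)*(178 + 16) = ((-9 + 36) - 422)*194 = (27 - 422)*194 = -395*194 = -76630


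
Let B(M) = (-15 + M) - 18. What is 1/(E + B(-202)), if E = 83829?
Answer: 1/83594 ≈ 1.1963e-5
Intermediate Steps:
B(M) = -33 + M
1/(E + B(-202)) = 1/(83829 + (-33 - 202)) = 1/(83829 - 235) = 1/83594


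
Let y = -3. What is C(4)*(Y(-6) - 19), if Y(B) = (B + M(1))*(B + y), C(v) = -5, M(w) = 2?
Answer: -85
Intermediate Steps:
Y(B) = (-3 + B)*(2 + B) (Y(B) = (B + 2)*(B - 3) = (2 + B)*(-3 + B) = (-3 + B)*(2 + B))
C(4)*(Y(-6) - 19) = -5*((-6 + (-6)**2 - 1*(-6)) - 19) = -5*((-6 + 36 + 6) - 19) = -5*(36 - 19) = -5*17 = -85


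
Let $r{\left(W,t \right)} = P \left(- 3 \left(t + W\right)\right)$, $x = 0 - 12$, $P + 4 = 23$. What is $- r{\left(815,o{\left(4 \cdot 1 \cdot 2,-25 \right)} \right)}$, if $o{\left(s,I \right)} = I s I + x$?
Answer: $330771$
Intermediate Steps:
$P = 19$ ($P = -4 + 23 = 19$)
$x = -12$
$o{\left(s,I \right)} = -12 + s I^{2}$ ($o{\left(s,I \right)} = I s I - 12 = s I^{2} - 12 = -12 + s I^{2}$)
$r{\left(W,t \right)} = - 57 W - 57 t$ ($r{\left(W,t \right)} = 19 \left(- 3 \left(t + W\right)\right) = 19 \left(- 3 \left(W + t\right)\right) = 19 \left(- 3 W - 3 t\right) = - 57 W - 57 t$)
$- r{\left(815,o{\left(4 \cdot 1 \cdot 2,-25 \right)} \right)} = - (\left(-57\right) 815 - 57 \left(-12 + 4 \cdot 1 \cdot 2 \left(-25\right)^{2}\right)) = - (-46455 - 57 \left(-12 + 4 \cdot 2 \cdot 625\right)) = - (-46455 - 57 \left(-12 + 8 \cdot 625\right)) = - (-46455 - 57 \left(-12 + 5000\right)) = - (-46455 - 284316) = \left(-1\right) \left(-330771\right) = 330771$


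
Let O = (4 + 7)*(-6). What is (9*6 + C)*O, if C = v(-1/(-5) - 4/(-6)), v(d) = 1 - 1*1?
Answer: -3564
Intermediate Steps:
v(d) = 0 (v(d) = 1 - 1 = 0)
C = 0
O = -66 (O = 11*(-6) = -66)
(9*6 + C)*O = (9*6 + 0)*(-66) = (54 + 0)*(-66) = 54*(-66) = -3564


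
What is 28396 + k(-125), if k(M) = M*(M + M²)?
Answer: -1909104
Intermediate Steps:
28396 + k(-125) = 28396 + (-125)²*(1 - 125) = 28396 + 15625*(-124) = 28396 - 1937500 = -1909104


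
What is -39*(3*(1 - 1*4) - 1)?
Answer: 390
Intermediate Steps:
-39*(3*(1 - 1*4) - 1) = -39*(3*(1 - 4) - 1) = -39*(3*(-3) - 1) = -39*(-9 - 1) = -39*(-10) = 390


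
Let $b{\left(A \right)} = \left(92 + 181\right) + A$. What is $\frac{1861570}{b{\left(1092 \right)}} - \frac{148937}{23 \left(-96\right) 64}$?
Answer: $\frac{17551031923}{12859392} \approx 1364.8$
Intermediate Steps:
$b{\left(A \right)} = 273 + A$
$\frac{1861570}{b{\left(1092 \right)}} - \frac{148937}{23 \left(-96\right) 64} = \frac{1861570}{273 + 1092} - \frac{148937}{23 \left(-96\right) 64} = \frac{1861570}{1365} - \frac{148937}{\left(-2208\right) 64} = 1861570 \cdot \frac{1}{1365} - \frac{148937}{-141312} = \frac{372314}{273} - - \frac{148937}{141312} = \frac{372314}{273} + \frac{148937}{141312} = \frac{17551031923}{12859392}$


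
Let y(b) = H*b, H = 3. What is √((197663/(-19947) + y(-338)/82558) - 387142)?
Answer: 2*I*√65619805516817951063994/823392213 ≈ 622.21*I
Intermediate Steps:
y(b) = 3*b
√((197663/(-19947) + y(-338)/82558) - 387142) = √((197663/(-19947) + (3*(-338))/82558) - 387142) = √((197663*(-1/19947) - 1014*1/82558) - 387142) = √((-197663/19947 - 507/41279) - 387142) = √(-8169444106/823392213 - 387142) = √(-318777877569352/823392213) = 2*I*√65619805516817951063994/823392213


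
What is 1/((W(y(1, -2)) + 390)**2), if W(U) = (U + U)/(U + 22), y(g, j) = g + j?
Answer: 441/67043344 ≈ 6.5778e-6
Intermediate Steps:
W(U) = 2*U/(22 + U) (W(U) = (2*U)/(22 + U) = 2*U/(22 + U))
1/((W(y(1, -2)) + 390)**2) = 1/((2*(1 - 2)/(22 + (1 - 2)) + 390)**2) = 1/((2*(-1)/(22 - 1) + 390)**2) = 1/((2*(-1)/21 + 390)**2) = 1/((2*(-1)*(1/21) + 390)**2) = 1/((-2/21 + 390)**2) = 1/((8188/21)**2) = 1/(67043344/441) = 441/67043344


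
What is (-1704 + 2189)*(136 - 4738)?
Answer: -2231970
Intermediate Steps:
(-1704 + 2189)*(136 - 4738) = 485*(-4602) = -2231970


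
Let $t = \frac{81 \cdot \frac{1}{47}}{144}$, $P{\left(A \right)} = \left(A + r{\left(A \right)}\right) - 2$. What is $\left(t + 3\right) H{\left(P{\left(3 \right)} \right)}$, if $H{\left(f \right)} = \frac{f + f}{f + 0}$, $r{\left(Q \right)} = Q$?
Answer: $\frac{2265}{376} \approx 6.0239$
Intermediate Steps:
$P{\left(A \right)} = -2 + 2 A$ ($P{\left(A \right)} = \left(A + A\right) - 2 = 2 A - 2 = -2 + 2 A$)
$H{\left(f \right)} = 2$ ($H{\left(f \right)} = \frac{2 f}{f} = 2$)
$t = \frac{9}{752}$ ($t = 81 \cdot \frac{1}{47} \cdot \frac{1}{144} = \frac{81}{47} \cdot \frac{1}{144} = \frac{9}{752} \approx 0.011968$)
$\left(t + 3\right) H{\left(P{\left(3 \right)} \right)} = \left(\frac{9}{752} + 3\right) 2 = \frac{2265}{752} \cdot 2 = \frac{2265}{376}$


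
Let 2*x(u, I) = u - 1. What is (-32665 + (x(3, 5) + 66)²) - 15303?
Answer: -43479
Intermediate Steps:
x(u, I) = -½ + u/2 (x(u, I) = (u - 1)/2 = (-1 + u)/2 = -½ + u/2)
(-32665 + (x(3, 5) + 66)²) - 15303 = (-32665 + ((-½ + (½)*3) + 66)²) - 15303 = (-32665 + ((-½ + 3/2) + 66)²) - 15303 = (-32665 + (1 + 66)²) - 15303 = (-32665 + 67²) - 15303 = (-32665 + 4489) - 15303 = -28176 - 15303 = -43479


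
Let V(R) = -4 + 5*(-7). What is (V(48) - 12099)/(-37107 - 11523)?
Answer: 2023/8105 ≈ 0.24960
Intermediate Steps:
V(R) = -39 (V(R) = -4 - 35 = -39)
(V(48) - 12099)/(-37107 - 11523) = (-39 - 12099)/(-37107 - 11523) = -12138/(-48630) = -12138*(-1/48630) = 2023/8105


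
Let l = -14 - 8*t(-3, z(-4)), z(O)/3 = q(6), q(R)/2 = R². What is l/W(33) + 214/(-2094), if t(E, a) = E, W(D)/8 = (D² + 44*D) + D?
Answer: -365479/3593304 ≈ -0.10171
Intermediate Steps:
W(D) = 8*D² + 360*D (W(D) = 8*((D² + 44*D) + D) = 8*(D² + 45*D) = 8*D² + 360*D)
q(R) = 2*R²
z(O) = 216 (z(O) = 3*(2*6²) = 3*(2*36) = 3*72 = 216)
l = 10 (l = -14 - 8*(-3) = -14 + 24 = 10)
l/W(33) + 214/(-2094) = 10/((8*33*(45 + 33))) + 214/(-2094) = 10/((8*33*78)) + 214*(-1/2094) = 10/20592 - 107/1047 = 10*(1/20592) - 107/1047 = 5/10296 - 107/1047 = -365479/3593304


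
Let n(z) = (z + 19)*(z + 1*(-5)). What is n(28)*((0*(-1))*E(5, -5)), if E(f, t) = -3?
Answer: 0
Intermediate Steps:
n(z) = (-5 + z)*(19 + z) (n(z) = (19 + z)*(z - 5) = (19 + z)*(-5 + z) = (-5 + z)*(19 + z))
n(28)*((0*(-1))*E(5, -5)) = (-95 + 28**2 + 14*28)*((0*(-1))*(-3)) = (-95 + 784 + 392)*(0*(-3)) = 1081*0 = 0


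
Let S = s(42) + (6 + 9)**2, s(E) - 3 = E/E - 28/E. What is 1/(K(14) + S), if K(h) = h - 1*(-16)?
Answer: 3/775 ≈ 0.0038710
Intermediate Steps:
K(h) = 16 + h (K(h) = h + 16 = 16 + h)
s(E) = 4 - 28/E (s(E) = 3 + (E/E - 28/E) = 3 + (1 - 28/E) = 4 - 28/E)
S = 685/3 (S = (4 - 28/42) + (6 + 9)**2 = (4 - 28*1/42) + 15**2 = (4 - 2/3) + 225 = 10/3 + 225 = 685/3 ≈ 228.33)
1/(K(14) + S) = 1/((16 + 14) + 685/3) = 1/(30 + 685/3) = 1/(775/3) = 3/775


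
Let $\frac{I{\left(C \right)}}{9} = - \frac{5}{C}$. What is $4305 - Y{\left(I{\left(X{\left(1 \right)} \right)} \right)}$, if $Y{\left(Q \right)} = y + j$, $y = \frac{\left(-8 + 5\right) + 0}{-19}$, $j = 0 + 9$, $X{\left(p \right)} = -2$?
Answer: $\frac{81621}{19} \approx 4295.8$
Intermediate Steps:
$j = 9$
$I{\left(C \right)} = - \frac{45}{C}$ ($I{\left(C \right)} = 9 \left(- \frac{5}{C}\right) = - \frac{45}{C}$)
$y = \frac{3}{19}$ ($y = \left(-3 + 0\right) \left(- \frac{1}{19}\right) = \left(-3\right) \left(- \frac{1}{19}\right) = \frac{3}{19} \approx 0.15789$)
$Y{\left(Q \right)} = \frac{174}{19}$ ($Y{\left(Q \right)} = \frac{3}{19} + 9 = \frac{174}{19}$)
$4305 - Y{\left(I{\left(X{\left(1 \right)} \right)} \right)} = 4305 - \frac{174}{19} = \frac{81621}{19}$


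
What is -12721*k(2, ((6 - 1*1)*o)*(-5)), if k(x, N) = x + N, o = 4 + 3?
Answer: 2200733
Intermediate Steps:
o = 7
k(x, N) = N + x
-12721*k(2, ((6 - 1*1)*o)*(-5)) = -12721*(((6 - 1*1)*7)*(-5) + 2) = -12721*(((6 - 1)*7)*(-5) + 2) = -12721*((5*7)*(-5) + 2) = -12721*(35*(-5) + 2) = -12721*(-175 + 2) = -12721*(-173) = 2200733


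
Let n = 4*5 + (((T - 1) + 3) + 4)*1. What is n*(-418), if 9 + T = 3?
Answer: -8360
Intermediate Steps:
T = -6 (T = -9 + 3 = -6)
n = 20 (n = 4*5 + (((-6 - 1) + 3) + 4)*1 = 20 + ((-7 + 3) + 4)*1 = 20 + (-4 + 4)*1 = 20 + 0*1 = 20 + 0 = 20)
n*(-418) = 20*(-418) = -8360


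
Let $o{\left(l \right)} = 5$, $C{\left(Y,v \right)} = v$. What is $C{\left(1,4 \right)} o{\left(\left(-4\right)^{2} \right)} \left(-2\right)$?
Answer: $-40$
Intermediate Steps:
$C{\left(1,4 \right)} o{\left(\left(-4\right)^{2} \right)} \left(-2\right) = 4 \cdot 5 \left(-2\right) = 20 \left(-2\right) = -40$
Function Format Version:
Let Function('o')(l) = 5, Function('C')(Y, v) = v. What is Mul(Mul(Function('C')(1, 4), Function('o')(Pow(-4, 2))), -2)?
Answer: -40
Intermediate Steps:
Mul(Mul(Function('C')(1, 4), Function('o')(Pow(-4, 2))), -2) = Mul(Mul(4, 5), -2) = Mul(20, -2) = -40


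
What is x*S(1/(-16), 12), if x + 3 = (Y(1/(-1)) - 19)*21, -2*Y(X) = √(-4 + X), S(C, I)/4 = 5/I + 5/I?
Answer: -1340 - 35*I*√5 ≈ -1340.0 - 78.262*I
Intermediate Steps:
S(C, I) = 40/I (S(C, I) = 4*(5/I + 5/I) = 4*(10/I) = 40/I)
Y(X) = -√(-4 + X)/2
x = -402 - 21*I*√5/2 (x = -3 + (-√(-4 + 1/(-1))/2 - 19)*21 = -3 + (-√(-4 - 1)/2 - 19)*21 = -3 + (-I*√5/2 - 19)*21 = -3 + (-19 - I*√5/2)*21 = -3 + (-399 - 21*I*√5/2) = -402 - 21*I*√5/2 ≈ -402.0 - 23.479*I)
x*S(1/(-16), 12) = (-402 - 21*I*√5/2)*(40/12) = (-402 - 21*I*√5/2)*(40*(1/12)) = (-402 - 21*I*√5/2)*(10/3) = -1340 - 35*I*√5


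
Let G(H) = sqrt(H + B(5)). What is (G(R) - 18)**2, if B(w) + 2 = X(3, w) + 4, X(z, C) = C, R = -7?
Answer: 324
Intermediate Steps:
B(w) = 2 + w (B(w) = -2 + (w + 4) = -2 + (4 + w) = 2 + w)
G(H) = sqrt(7 + H) (G(H) = sqrt(H + (2 + 5)) = sqrt(H + 7) = sqrt(7 + H))
(G(R) - 18)**2 = (sqrt(7 - 7) - 18)**2 = (sqrt(0) - 18)**2 = (0 - 18)**2 = (-18)**2 = 324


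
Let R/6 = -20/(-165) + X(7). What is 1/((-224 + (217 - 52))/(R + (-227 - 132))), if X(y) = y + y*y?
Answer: 245/649 ≈ 0.37750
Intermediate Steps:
X(y) = y + y²
R = 3704/11 (R = 6*(-20/(-165) + 7*(1 + 7)) = 6*(-20*(-1/165) + 7*8) = 6*(4/33 + 56) = 6*(1852/33) = 3704/11 ≈ 336.73)
1/((-224 + (217 - 52))/(R + (-227 - 132))) = 1/((-224 + (217 - 52))/(3704/11 + (-227 - 132))) = 1/((-224 + 165)/(3704/11 - 359)) = 1/(-59/(-245/11)) = 1/(-59*(-11/245)) = 1/(649/245) = 245/649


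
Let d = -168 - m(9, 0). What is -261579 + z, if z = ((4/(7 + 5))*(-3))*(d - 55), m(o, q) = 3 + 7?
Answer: -261346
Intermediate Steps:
m(o, q) = 10
d = -178 (d = -168 - 1*10 = -168 - 10 = -178)
z = 233 (z = ((4/(7 + 5))*(-3))*(-178 - 55) = ((4/12)*(-3))*(-233) = ((4*(1/12))*(-3))*(-233) = ((⅓)*(-3))*(-233) = -1*(-233) = 233)
-261579 + z = -261579 + 233 = -261346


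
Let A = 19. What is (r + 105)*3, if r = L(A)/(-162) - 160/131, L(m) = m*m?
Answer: 2155099/7074 ≈ 304.65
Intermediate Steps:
L(m) = m**2
r = -73211/21222 (r = 19**2/(-162) - 160/131 = 361*(-1/162) - 160*1/131 = -361/162 - 160/131 = -73211/21222 ≈ -3.4498)
(r + 105)*3 = (-73211/21222 + 105)*3 = (2155099/21222)*3 = 2155099/7074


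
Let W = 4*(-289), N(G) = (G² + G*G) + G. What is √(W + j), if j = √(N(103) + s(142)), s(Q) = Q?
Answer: √(-1156 + 13*√127) ≈ 31.773*I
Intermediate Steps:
N(G) = G + 2*G² (N(G) = (G² + G²) + G = 2*G² + G = G + 2*G²)
W = -1156
j = 13*√127 (j = √(103*(1 + 2*103) + 142) = √(103*(1 + 206) + 142) = √(103*207 + 142) = √(21321 + 142) = √21463 = 13*√127 ≈ 146.50)
√(W + j) = √(-1156 + 13*√127)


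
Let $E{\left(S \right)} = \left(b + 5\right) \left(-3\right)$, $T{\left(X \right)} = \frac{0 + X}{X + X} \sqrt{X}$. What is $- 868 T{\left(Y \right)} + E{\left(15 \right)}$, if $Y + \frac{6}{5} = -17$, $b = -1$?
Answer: $-12 - \frac{434 i \sqrt{455}}{5} \approx -12.0 - 1851.5 i$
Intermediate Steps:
$Y = - \frac{91}{5}$ ($Y = - \frac{6}{5} - 17 = - \frac{91}{5} \approx -18.2$)
$T{\left(X \right)} = \frac{\sqrt{X}}{2}$ ($T{\left(X \right)} = \frac{X}{2 X} \sqrt{X} = X \frac{1}{2 X} \sqrt{X} = \frac{\sqrt{X}}{2}$)
$E{\left(S \right)} = -12$ ($E{\left(S \right)} = \left(-1 + 5\right) \left(-3\right) = 4 \left(-3\right) = -12$)
$- 868 T{\left(Y \right)} + E{\left(15 \right)} = - 868 \frac{\sqrt{- \frac{91}{5}}}{2} - 12 = - 868 \frac{\frac{1}{5} i \sqrt{455}}{2} - 12 = - 868 \frac{i \sqrt{455}}{10} - 12 = - \frac{434 i \sqrt{455}}{5} - 12 = -12 - \frac{434 i \sqrt{455}}{5}$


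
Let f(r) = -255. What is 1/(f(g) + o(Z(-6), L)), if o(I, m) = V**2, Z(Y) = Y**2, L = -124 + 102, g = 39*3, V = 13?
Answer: -1/86 ≈ -0.011628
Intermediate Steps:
g = 117
L = -22
o(I, m) = 169 (o(I, m) = 13**2 = 169)
1/(f(g) + o(Z(-6), L)) = 1/(-255 + 169) = 1/(-86) = -1/86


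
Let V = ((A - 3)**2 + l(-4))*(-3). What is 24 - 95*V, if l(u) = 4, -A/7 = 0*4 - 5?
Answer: 293004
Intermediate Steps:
A = 35 (A = -7*(0*4 - 5) = -7*(0 - 5) = -7*(-5) = 35)
V = -3084 (V = ((35 - 3)**2 + 4)*(-3) = (32**2 + 4)*(-3) = (1024 + 4)*(-3) = 1028*(-3) = -3084)
24 - 95*V = 24 - 95*(-3084) = 24 + 292980 = 293004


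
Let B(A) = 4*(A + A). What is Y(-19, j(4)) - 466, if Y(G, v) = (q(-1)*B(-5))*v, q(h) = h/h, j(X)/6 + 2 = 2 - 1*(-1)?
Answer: -706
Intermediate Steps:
j(X) = 6 (j(X) = -12 + 6*(2 - 1*(-1)) = -12 + 6*(2 + 1) = -12 + 6*3 = -12 + 18 = 6)
q(h) = 1
B(A) = 8*A (B(A) = 4*(2*A) = 8*A)
Y(G, v) = -40*v (Y(G, v) = (1*(8*(-5)))*v = (1*(-40))*v = -40*v)
Y(-19, j(4)) - 466 = -40*6 - 466 = -240 - 466 = -706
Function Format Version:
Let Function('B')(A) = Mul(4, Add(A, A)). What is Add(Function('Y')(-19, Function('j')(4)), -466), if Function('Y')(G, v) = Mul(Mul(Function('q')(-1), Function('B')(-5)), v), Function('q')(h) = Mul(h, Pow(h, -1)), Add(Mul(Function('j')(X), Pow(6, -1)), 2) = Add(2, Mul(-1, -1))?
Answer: -706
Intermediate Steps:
Function('j')(X) = 6 (Function('j')(X) = Add(-12, Mul(6, Add(2, Mul(-1, -1)))) = Add(-12, Mul(6, Add(2, 1))) = Add(-12, Mul(6, 3)) = Add(-12, 18) = 6)
Function('q')(h) = 1
Function('B')(A) = Mul(8, A) (Function('B')(A) = Mul(4, Mul(2, A)) = Mul(8, A))
Function('Y')(G, v) = Mul(-40, v) (Function('Y')(G, v) = Mul(Mul(1, Mul(8, -5)), v) = Mul(Mul(1, -40), v) = Mul(-40, v))
Add(Function('Y')(-19, Function('j')(4)), -466) = Add(Mul(-40, 6), -466) = Add(-240, -466) = -706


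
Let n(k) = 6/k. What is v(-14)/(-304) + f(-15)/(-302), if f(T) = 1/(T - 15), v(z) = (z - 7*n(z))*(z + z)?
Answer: -87193/86070 ≈ -1.0130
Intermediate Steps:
v(z) = 2*z*(z - 42/z) (v(z) = (z - 42/z)*(z + z) = (z - 42/z)*(2*z) = 2*z*(z - 42/z))
f(T) = 1/(-15 + T)
v(-14)/(-304) + f(-15)/(-302) = (-84 + 2*(-14)**2)/(-304) + 1/(-15 - 15*(-302)) = (-84 + 2*196)*(-1/304) - 1/302/(-30) = (-84 + 392)*(-1/304) - 1/30*(-1/302) = 308*(-1/304) + 1/9060 = -77/76 + 1/9060 = -87193/86070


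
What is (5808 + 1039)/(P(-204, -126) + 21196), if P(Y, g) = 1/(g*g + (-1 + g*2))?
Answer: 106970681/331145109 ≈ 0.32303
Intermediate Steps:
P(Y, g) = 1/(-1 + g**2 + 2*g) (P(Y, g) = 1/(g**2 + (-1 + 2*g)) = 1/(-1 + g**2 + 2*g))
(5808 + 1039)/(P(-204, -126) + 21196) = (5808 + 1039)/(1/(-1 + (-126)**2 + 2*(-126)) + 21196) = 6847/(1/(-1 + 15876 - 252) + 21196) = 6847/(1/15623 + 21196) = 6847/(331145109/15623) = 6847*(15623/331145109) = 106970681/331145109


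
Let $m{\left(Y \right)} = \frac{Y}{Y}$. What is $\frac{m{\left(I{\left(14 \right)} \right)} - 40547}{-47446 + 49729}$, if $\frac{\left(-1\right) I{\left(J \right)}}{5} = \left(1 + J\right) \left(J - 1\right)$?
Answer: $- \frac{40546}{2283} \approx -17.76$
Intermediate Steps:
$I{\left(J \right)} = - 5 \left(1 + J\right) \left(-1 + J\right)$ ($I{\left(J \right)} = - 5 \left(1 + J\right) \left(J - 1\right) = - 5 \left(1 + J\right) \left(-1 + J\right)$)
$m{\left(Y \right)} = 1$
$\frac{m{\left(I{\left(14 \right)} \right)} - 40547}{-47446 + 49729} = \frac{1 - 40547}{-47446 + 49729} = - \frac{40546}{2283}$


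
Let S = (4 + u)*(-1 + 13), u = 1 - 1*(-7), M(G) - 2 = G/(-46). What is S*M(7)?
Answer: 6120/23 ≈ 266.09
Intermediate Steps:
M(G) = 2 - G/46 (M(G) = 2 + G/(-46) = 2 + G*(-1/46) = 2 - G/46)
u = 8 (u = 1 + 7 = 8)
S = 144 (S = (4 + 8)*(-1 + 13) = 12*12 = 144)
S*M(7) = 144*(2 - 1/46*7) = 144*(2 - 7/46) = 144*(85/46) = 6120/23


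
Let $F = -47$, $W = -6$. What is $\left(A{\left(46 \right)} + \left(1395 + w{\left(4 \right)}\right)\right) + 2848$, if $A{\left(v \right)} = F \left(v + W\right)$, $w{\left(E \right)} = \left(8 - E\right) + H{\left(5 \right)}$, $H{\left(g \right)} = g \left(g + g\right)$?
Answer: $2417$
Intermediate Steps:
$H{\left(g \right)} = 2 g^{2}$ ($H{\left(g \right)} = g 2 g = 2 g^{2}$)
$w{\left(E \right)} = 58 - E$ ($w{\left(E \right)} = \left(8 - E\right) + 2 \cdot 5^{2} = \left(8 - E\right) + 2 \cdot 25 = \left(8 - E\right) + 50 = 58 - E$)
$A{\left(v \right)} = 282 - 47 v$ ($A{\left(v \right)} = - 47 \left(v - 6\right) = - 47 \left(-6 + v\right) = 282 - 47 v$)
$\left(A{\left(46 \right)} + \left(1395 + w{\left(4 \right)}\right)\right) + 2848 = \left(\left(282 - 2162\right) + \left(1395 + \left(58 - 4\right)\right)\right) + 2848 = \left(-1880 + \left(1395 + 54\right)\right) + 2848 = \left(-1880 + 1449\right) + 2848 = -431 + 2848 = 2417$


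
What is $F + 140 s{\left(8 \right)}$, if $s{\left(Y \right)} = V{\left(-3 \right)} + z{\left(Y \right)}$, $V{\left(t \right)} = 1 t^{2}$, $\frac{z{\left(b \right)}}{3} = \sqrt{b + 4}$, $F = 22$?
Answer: $1282 + 840 \sqrt{3} \approx 2736.9$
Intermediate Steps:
$z{\left(b \right)} = 3 \sqrt{4 + b}$ ($z{\left(b \right)} = 3 \sqrt{b + 4} = 3 \sqrt{4 + b}$)
$V{\left(t \right)} = t^{2}$
$s{\left(Y \right)} = 9 + 3 \sqrt{4 + Y}$ ($s{\left(Y \right)} = \left(-3\right)^{2} + 3 \sqrt{4 + Y} = 9 + 3 \sqrt{4 + Y}$)
$F + 140 s{\left(8 \right)} = 22 + 140 \left(9 + 3 \sqrt{4 + 8}\right) = 22 + 140 \left(9 + 3 \sqrt{12}\right) = 22 + 140 \left(9 + 3 \cdot 2 \sqrt{3}\right) = 22 + 140 \left(9 + 6 \sqrt{3}\right) = 22 + \left(1260 + 840 \sqrt{3}\right) = 1282 + 840 \sqrt{3}$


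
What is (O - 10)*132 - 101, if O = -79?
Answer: -11849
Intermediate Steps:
(O - 10)*132 - 101 = (-79 - 10)*132 - 101 = -89*132 - 101 = -11748 - 101 = -11849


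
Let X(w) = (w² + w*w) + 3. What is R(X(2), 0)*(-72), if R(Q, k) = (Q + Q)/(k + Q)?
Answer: -144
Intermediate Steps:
X(w) = 3 + 2*w² (X(w) = (w² + w²) + 3 = 2*w² + 3 = 3 + 2*w²)
R(Q, k) = 2*Q/(Q + k) (R(Q, k) = (2*Q)/(Q + k) = 2*Q/(Q + k))
R(X(2), 0)*(-72) = (2*(3 + 2*2²)/((3 + 2*2²) + 0))*(-72) = (2*(3 + 2*4)/((3 + 2*4) + 0))*(-72) = (2*(3 + 8)/((3 + 8) + 0))*(-72) = (2*11/(11 + 0))*(-72) = (2*11/11)*(-72) = (2*11*(1/11))*(-72) = 2*(-72) = -144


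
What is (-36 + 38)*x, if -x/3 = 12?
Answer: -72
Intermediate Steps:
x = -36 (x = -3*12 = -36)
(-36 + 38)*x = (-36 + 38)*(-36) = 2*(-36) = -72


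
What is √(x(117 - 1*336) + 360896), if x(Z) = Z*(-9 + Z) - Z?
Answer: √411047 ≈ 641.13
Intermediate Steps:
x(Z) = -Z + Z*(-9 + Z)
√(x(117 - 1*336) + 360896) = √((117 - 1*336)*(-10 + (117 - 1*336)) + 360896) = √((117 - 336)*(-10 + (117 - 336)) + 360896) = √(-219*(-10 - 219) + 360896) = √(-219*(-229) + 360896) = √(50151 + 360896) = √411047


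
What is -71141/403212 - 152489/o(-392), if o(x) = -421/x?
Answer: -24102304660217/169752252 ≈ -1.4199e+5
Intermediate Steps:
-71141/403212 - 152489/o(-392) = -71141/403212 - 152489/((-421/(-392))) = -71141*1/403212 - 152489/((-421*(-1/392))) = -71141/403212 - 152489/421/392 = -71141/403212 - 152489*392/421 = -71141/403212 - 59775688/421 = -24102304660217/169752252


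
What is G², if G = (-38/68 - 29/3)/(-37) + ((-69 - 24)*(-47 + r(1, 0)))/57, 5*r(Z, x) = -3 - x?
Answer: 780847966533649/128543760900 ≈ 6074.6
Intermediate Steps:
r(Z, x) = -⅗ - x/5 (r(Z, x) = (-3 - x)/5 = -⅗ - x/5)
G = 27943657/358530 (G = (-38/68 - 29/3)/(-37) + ((-69 - 24)*(-47 + (-⅗ - ⅕*0)))/57 = (-38*1/68 - 29*⅓)*(-1/37) - 93*(-47 + (-⅗ + 0))*(1/57) = (-19/34 - 29/3)*(-1/37) - 93*(-47 - ⅗)*(1/57) = -1043/102*(-1/37) - 93*(-238/5)*(1/57) = 1043/3774 + (22134/5)*(1/57) = 1043/3774 + 7378/95 = 27943657/358530 ≈ 77.940)
G² = (27943657/358530)² = 780847966533649/128543760900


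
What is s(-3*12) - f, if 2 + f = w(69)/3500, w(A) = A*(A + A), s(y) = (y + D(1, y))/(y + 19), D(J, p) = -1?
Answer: 43313/29750 ≈ 1.4559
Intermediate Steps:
s(y) = (-1 + y)/(19 + y) (s(y) = (y - 1)/(y + 19) = (-1 + y)/(19 + y))
w(A) = 2*A² (w(A) = A*(2*A) = 2*A²)
f = 1261/1750 (f = -2 + (2*69²)/3500 = -2 + (2*4761)*(1/3500) = -2 + 9522*(1/3500) = -2 + 4761/1750 = 1261/1750 ≈ 0.72057)
s(-3*12) - f = (-1 - 3*12)/(19 - 3*12) - 1*1261/1750 = (-1 - 36)/(19 - 36) - 1261/1750 = -37/(-17) - 1261/1750 = -1/17*(-37) - 1261/1750 = 37/17 - 1261/1750 = 43313/29750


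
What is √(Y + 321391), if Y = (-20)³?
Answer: √313391 ≈ 559.81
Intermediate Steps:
Y = -8000
√(Y + 321391) = √(-8000 + 321391) = √313391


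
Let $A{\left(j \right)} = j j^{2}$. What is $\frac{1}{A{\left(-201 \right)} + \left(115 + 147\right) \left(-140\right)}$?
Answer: $- \frac{1}{8157281} \approx -1.2259 \cdot 10^{-7}$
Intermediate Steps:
$A{\left(j \right)} = j^{3}$
$\frac{1}{A{\left(-201 \right)} + \left(115 + 147\right) \left(-140\right)} = \frac{1}{\left(-201\right)^{3} + \left(115 + 147\right) \left(-140\right)} = \frac{1}{-8120601 + 262 \left(-140\right)} = \frac{1}{-8120601 - 36680} = \frac{1}{-8157281} = - \frac{1}{8157281}$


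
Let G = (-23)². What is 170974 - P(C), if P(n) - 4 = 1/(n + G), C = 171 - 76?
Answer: 106685279/624 ≈ 1.7097e+5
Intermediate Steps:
G = 529
C = 95
P(n) = 4 + 1/(529 + n) (P(n) = 4 + 1/(n + 529) = 4 + 1/(529 + n))
170974 - P(C) = 170974 - (2117 + 4*95)/(529 + 95) = 170974 - (2117 + 380)/624 = 170974 - 2497/624 = 106685279/624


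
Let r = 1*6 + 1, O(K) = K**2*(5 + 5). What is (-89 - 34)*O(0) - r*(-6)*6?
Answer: 252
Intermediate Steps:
O(K) = 10*K**2 (O(K) = K**2*10 = 10*K**2)
r = 7 (r = 6 + 1 = 7)
(-89 - 34)*O(0) - r*(-6)*6 = (-89 - 34)*(10*0**2) - 7*(-6)*6 = -1230*0 - (-42)*6 = -123*0 - 1*(-252) = 0 + 252 = 252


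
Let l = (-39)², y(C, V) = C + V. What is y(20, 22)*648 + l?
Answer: 28737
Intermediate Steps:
l = 1521
y(20, 22)*648 + l = (20 + 22)*648 + 1521 = 42*648 + 1521 = 27216 + 1521 = 28737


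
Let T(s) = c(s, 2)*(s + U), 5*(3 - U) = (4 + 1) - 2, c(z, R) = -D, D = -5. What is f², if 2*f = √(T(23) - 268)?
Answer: -141/4 ≈ -35.250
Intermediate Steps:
c(z, R) = 5 (c(z, R) = -1*(-5) = 5)
U = 12/5 (U = 3 - ((4 + 1) - 2)/5 = 3 - (5 - 2)/5 = 3 - ⅕*3 = 3 - ⅗ = 12/5 ≈ 2.4000)
T(s) = 12 + 5*s (T(s) = 5*(s + 12/5) = 5*(12/5 + s) = 12 + 5*s)
f = I*√141/2 (f = √((12 + 5*23) - 268)/2 = √((12 + 115) - 268)/2 = √(127 - 268)/2 = √(-141)/2 = (I*√141)/2 = I*√141/2 ≈ 5.9372*I)
f² = (I*√141/2)² = -141/4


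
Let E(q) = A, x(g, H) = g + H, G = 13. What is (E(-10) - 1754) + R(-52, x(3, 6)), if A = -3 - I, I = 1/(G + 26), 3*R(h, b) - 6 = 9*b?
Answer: -67393/39 ≈ -1728.0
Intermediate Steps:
x(g, H) = H + g
R(h, b) = 2 + 3*b (R(h, b) = 2 + (9*b)/3 = 2 + 3*b)
I = 1/39 (I = 1/(13 + 26) = 1/39 ≈ 0.025641)
A = -118/39 (A = -3 - 1*1/39 = -3 - 1/39 = -118/39 ≈ -3.0256)
E(q) = -118/39
(E(-10) - 1754) + R(-52, x(3, 6)) = (-118/39 - 1754) + (2 + 3*(6 + 3)) = -68524/39 + (2 + 3*9) = -68524/39 + (2 + 27) = -68524/39 + 29 = -67393/39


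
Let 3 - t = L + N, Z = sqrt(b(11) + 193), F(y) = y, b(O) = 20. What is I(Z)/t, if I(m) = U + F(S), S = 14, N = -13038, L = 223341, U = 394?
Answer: -34/17525 ≈ -0.0019401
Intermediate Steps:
Z = sqrt(213) (Z = sqrt(20 + 193) = sqrt(213) ≈ 14.595)
t = -210300 (t = 3 - (223341 - 13038) = 3 - 1*210303 = 3 - 210303 = -210300)
I(m) = 408 (I(m) = 394 + 14 = 408)
I(Z)/t = 408/(-210300) = 408*(-1/210300) = -34/17525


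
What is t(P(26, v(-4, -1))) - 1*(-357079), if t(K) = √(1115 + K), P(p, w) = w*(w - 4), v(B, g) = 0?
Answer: 357079 + √1115 ≈ 3.5711e+5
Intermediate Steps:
P(p, w) = w*(-4 + w)
t(P(26, v(-4, -1))) - 1*(-357079) = √(1115 + 0*(-4 + 0)) - 1*(-357079) = √(1115 + 0*(-4)) + 357079 = √(1115 + 0) + 357079 = √1115 + 357079 = 357079 + √1115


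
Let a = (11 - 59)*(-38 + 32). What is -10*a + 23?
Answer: -2857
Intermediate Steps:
a = 288 (a = -48*(-6) = 288)
-10*a + 23 = -10*288 + 23 = -2880 + 23 = -2857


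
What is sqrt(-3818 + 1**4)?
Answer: I*sqrt(3817) ≈ 61.782*I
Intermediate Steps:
sqrt(-3818 + 1**4) = sqrt(-3818 + 1) = sqrt(-3817) = I*sqrt(3817)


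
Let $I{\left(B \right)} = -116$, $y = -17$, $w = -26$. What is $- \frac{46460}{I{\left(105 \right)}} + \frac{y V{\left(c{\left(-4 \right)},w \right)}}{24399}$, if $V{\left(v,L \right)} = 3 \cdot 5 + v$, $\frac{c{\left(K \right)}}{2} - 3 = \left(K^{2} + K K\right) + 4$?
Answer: $\frac{94449512}{235857} \approx 400.45$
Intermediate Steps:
$c{\left(K \right)} = 14 + 4 K^{2}$ ($c{\left(K \right)} = 6 + 2 \left(\left(K^{2} + K K\right) + 4\right) = 6 + 2 \left(\left(K^{2} + K^{2}\right) + 4\right) = 6 + 2 \left(2 K^{2} + 4\right) = 6 + 2 \left(4 + 2 K^{2}\right) = 6 + \left(8 + 4 K^{2}\right) = 14 + 4 K^{2}$)
$V{\left(v,L \right)} = 15 + v$
$- \frac{46460}{I{\left(105 \right)}} + \frac{y V{\left(c{\left(-4 \right)},w \right)}}{24399} = - \frac{46460}{-116} + \frac{\left(-17\right) \left(15 + \left(14 + 4 \left(-4\right)^{2}\right)\right)}{24399} = \left(-46460\right) \left(- \frac{1}{116}\right) + - 17 \left(15 + \left(14 + 4 \cdot 16\right)\right) \frac{1}{24399} = \frac{11615}{29} + - 17 \left(15 + \left(14 + 64\right)\right) \frac{1}{24399} = \frac{11615}{29} + - 17 \left(15 + 78\right) \frac{1}{24399} = \frac{11615}{29} + \left(-17\right) 93 \cdot \frac{1}{24399} = \frac{11615}{29} - \frac{527}{8133} = \frac{94449512}{235857}$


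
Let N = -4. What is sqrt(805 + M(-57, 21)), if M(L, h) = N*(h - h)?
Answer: sqrt(805) ≈ 28.373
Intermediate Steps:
M(L, h) = 0 (M(L, h) = -4*(h - h) = -4*0 = 0)
sqrt(805 + M(-57, 21)) = sqrt(805 + 0) = sqrt(805)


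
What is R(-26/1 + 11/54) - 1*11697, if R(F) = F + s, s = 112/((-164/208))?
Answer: -26268767/2214 ≈ -11865.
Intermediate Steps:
s = -5824/41 (s = 112/((-164*1/208)) = 112/(-41/52) = 112*(-52/41) = -5824/41 ≈ -142.05)
R(F) = -5824/41 + F (R(F) = F - 5824/41 = -5824/41 + F)
R(-26/1 + 11/54) - 1*11697 = (-5824/41 + (-26/1 + 11/54)) - 1*11697 = (-5824/41 + (-26*1 + 11*(1/54))) - 11697 = (-5824/41 + (-26 + 11/54)) - 11697 = (-5824/41 - 1393/54) - 11697 = -371609/2214 - 11697 = -26268767/2214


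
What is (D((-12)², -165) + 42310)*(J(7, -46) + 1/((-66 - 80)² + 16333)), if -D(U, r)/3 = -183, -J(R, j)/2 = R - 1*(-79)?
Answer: -277538897593/37649 ≈ -7.3717e+6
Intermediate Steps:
J(R, j) = -158 - 2*R (J(R, j) = -2*(R - 1*(-79)) = -2*(R + 79) = -2*(79 + R) = -158 - 2*R)
D(U, r) = 549 (D(U, r) = -3*(-183) = 549)
(D((-12)², -165) + 42310)*(J(7, -46) + 1/((-66 - 80)² + 16333)) = (549 + 42310)*((-158 - 2*7) + 1/((-66 - 80)² + 16333)) = 42859*((-158 - 14) + 1/((-146)² + 16333)) = 42859*(-172 + 1/(21316 + 16333)) = 42859*(-172 + 1/37649) = 42859*(-6475627/37649) = -277538897593/37649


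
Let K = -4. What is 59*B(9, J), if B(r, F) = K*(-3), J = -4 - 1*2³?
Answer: 708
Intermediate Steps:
J = -12 (J = -4 - 1*8 = -4 - 8 = -12)
B(r, F) = 12 (B(r, F) = -4*(-3) = 12)
59*B(9, J) = 59*12 = 708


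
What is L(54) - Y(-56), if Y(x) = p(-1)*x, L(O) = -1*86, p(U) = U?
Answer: -142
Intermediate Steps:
L(O) = -86
Y(x) = -x
L(54) - Y(-56) = -86 - (-1)*(-56) = -86 - 1*56 = -86 - 56 = -142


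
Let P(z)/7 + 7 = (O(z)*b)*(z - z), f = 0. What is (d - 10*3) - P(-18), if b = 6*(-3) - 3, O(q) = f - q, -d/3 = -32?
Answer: 115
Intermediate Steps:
d = 96 (d = -3*(-32) = 96)
O(q) = -q (O(q) = 0 - q = -q)
b = -21 (b = -18 - 3 = -21)
P(z) = -49 (P(z) = -49 + 7*((-z*(-21))*(z - z)) = -49 + 7*((21*z)*0) = -49 + 7*0 = -49 + 0 = -49)
(d - 10*3) - P(-18) = (96 - 10*3) - 1*(-49) = (96 - 30) + 49 = 66 + 49 = 115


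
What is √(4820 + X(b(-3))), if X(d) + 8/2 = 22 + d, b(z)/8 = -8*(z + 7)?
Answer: √4582 ≈ 67.690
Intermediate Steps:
b(z) = -448 - 64*z (b(z) = 8*(-8*(z + 7)) = 8*(-8*(7 + z)) = 8*(-56 - 8*z) = -448 - 64*z)
X(d) = 18 + d (X(d) = -4 + (22 + d) = 18 + d)
√(4820 + X(b(-3))) = √(4820 + (18 + (-448 - 64*(-3)))) = √(4820 + (18 + (-448 + 192))) = √(4820 + (18 - 256)) = √(4820 - 238) = √4582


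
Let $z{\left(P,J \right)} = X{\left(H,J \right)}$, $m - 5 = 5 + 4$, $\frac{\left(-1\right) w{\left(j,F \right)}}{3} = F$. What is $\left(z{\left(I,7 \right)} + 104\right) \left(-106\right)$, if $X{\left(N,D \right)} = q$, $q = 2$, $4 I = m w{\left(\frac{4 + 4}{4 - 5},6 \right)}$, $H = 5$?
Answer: $-11236$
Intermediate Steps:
$w{\left(j,F \right)} = - 3 F$
$m = 14$ ($m = 5 + \left(5 + 4\right) = 5 + 9 = 14$)
$I = -63$ ($I = \frac{14 \left(\left(-3\right) 6\right)}{4} = \frac{14 \left(-18\right)}{4} = \frac{1}{4} \left(-252\right) = -63$)
$X{\left(N,D \right)} = 2$
$z{\left(P,J \right)} = 2$
$\left(z{\left(I,7 \right)} + 104\right) \left(-106\right) = \left(2 + 104\right) \left(-106\right) = 106 \left(-106\right) = -11236$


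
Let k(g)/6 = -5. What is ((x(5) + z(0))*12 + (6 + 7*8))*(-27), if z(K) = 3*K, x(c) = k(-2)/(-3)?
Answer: -4914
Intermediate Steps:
k(g) = -30 (k(g) = 6*(-5) = -30)
x(c) = 10 (x(c) = -30/(-3) = -30*(-1/3) = 10)
((x(5) + z(0))*12 + (6 + 7*8))*(-27) = ((10 + 3*0)*12 + (6 + 7*8))*(-27) = ((10 + 0)*12 + (6 + 56))*(-27) = (10*12 + 62)*(-27) = (120 + 62)*(-27) = 182*(-27) = -4914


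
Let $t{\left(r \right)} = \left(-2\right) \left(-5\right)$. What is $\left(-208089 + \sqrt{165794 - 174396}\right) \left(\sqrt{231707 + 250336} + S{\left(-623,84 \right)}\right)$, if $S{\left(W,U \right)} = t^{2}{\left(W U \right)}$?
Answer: $- \left(100 + \sqrt{482043}\right) \left(208089 - i \sqrt{8602}\right) \approx -1.6528 \cdot 10^{8} + 73668.0 i$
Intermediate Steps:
$t{\left(r \right)} = 10$
$S{\left(W,U \right)} = 100$ ($S{\left(W,U \right)} = 10^{2} = 100$)
$\left(-208089 + \sqrt{165794 - 174396}\right) \left(\sqrt{231707 + 250336} + S{\left(-623,84 \right)}\right) = \left(-208089 + \sqrt{165794 - 174396}\right) \left(\sqrt{231707 + 250336} + 100\right) = \left(-208089 + \sqrt{-8602}\right) \left(\sqrt{482043} + 100\right) = \left(-208089 + i \sqrt{8602}\right) \left(100 + \sqrt{482043}\right)$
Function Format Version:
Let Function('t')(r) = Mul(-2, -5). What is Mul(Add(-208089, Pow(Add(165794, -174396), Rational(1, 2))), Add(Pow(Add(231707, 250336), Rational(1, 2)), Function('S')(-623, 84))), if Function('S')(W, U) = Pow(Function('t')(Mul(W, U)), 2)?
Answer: Mul(-1, Add(100, Pow(482043, Rational(1, 2))), Add(208089, Mul(-1, I, Pow(8602, Rational(1, 2))))) ≈ Add(-1.6528e+8, Mul(73668., I))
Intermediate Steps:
Function('t')(r) = 10
Function('S')(W, U) = 100 (Function('S')(W, U) = Pow(10, 2) = 100)
Mul(Add(-208089, Pow(Add(165794, -174396), Rational(1, 2))), Add(Pow(Add(231707, 250336), Rational(1, 2)), Function('S')(-623, 84))) = Mul(Add(-208089, Pow(Add(165794, -174396), Rational(1, 2))), Add(Pow(Add(231707, 250336), Rational(1, 2)), 100)) = Mul(Add(-208089, Pow(-8602, Rational(1, 2))), Add(Pow(482043, Rational(1, 2)), 100)) = Mul(Add(-208089, Mul(I, Pow(8602, Rational(1, 2)))), Add(100, Pow(482043, Rational(1, 2))))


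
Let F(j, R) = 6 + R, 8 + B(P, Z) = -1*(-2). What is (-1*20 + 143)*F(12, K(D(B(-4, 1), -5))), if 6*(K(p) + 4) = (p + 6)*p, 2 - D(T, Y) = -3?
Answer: 2747/2 ≈ 1373.5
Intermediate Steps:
B(P, Z) = -6 (B(P, Z) = -8 - 1*(-2) = -8 + 2 = -6)
D(T, Y) = 5 (D(T, Y) = 2 - 1*(-3) = 2 + 3 = 5)
K(p) = -4 + p*(6 + p)/6 (K(p) = -4 + ((p + 6)*p)/6 = -4 + ((6 + p)*p)/6 = -4 + (p*(6 + p))/6 = -4 + p*(6 + p)/6)
(-1*20 + 143)*F(12, K(D(B(-4, 1), -5))) = (-1*20 + 143)*(6 + (-4 + 5 + (1/6)*5**2)) = (-20 + 143)*(6 + (-4 + 5 + (1/6)*25)) = 123*(6 + (-4 + 5 + 25/6)) = 123*(6 + 31/6) = 123*(67/6) = 2747/2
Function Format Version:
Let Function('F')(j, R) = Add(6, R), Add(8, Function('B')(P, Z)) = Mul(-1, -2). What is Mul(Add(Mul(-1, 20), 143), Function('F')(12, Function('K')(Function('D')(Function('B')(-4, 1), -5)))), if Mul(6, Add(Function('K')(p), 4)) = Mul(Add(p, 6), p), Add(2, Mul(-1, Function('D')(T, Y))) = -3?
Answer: Rational(2747, 2) ≈ 1373.5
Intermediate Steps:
Function('B')(P, Z) = -6 (Function('B')(P, Z) = Add(-8, Mul(-1, -2)) = Add(-8, 2) = -6)
Function('D')(T, Y) = 5 (Function('D')(T, Y) = Add(2, Mul(-1, -3)) = Add(2, 3) = 5)
Function('K')(p) = Add(-4, Mul(Rational(1, 6), p, Add(6, p))) (Function('K')(p) = Add(-4, Mul(Rational(1, 6), Mul(Add(p, 6), p))) = Add(-4, Mul(Rational(1, 6), Mul(Add(6, p), p))) = Add(-4, Mul(Rational(1, 6), Mul(p, Add(6, p)))) = Add(-4, Mul(Rational(1, 6), p, Add(6, p))))
Mul(Add(Mul(-1, 20), 143), Function('F')(12, Function('K')(Function('D')(Function('B')(-4, 1), -5)))) = Mul(Add(Mul(-1, 20), 143), Add(6, Add(-4, 5, Mul(Rational(1, 6), Pow(5, 2))))) = Mul(Add(-20, 143), Add(6, Add(-4, 5, Mul(Rational(1, 6), 25)))) = Mul(123, Add(6, Add(-4, 5, Rational(25, 6)))) = Mul(123, Add(6, Rational(31, 6))) = Mul(123, Rational(67, 6)) = Rational(2747, 2)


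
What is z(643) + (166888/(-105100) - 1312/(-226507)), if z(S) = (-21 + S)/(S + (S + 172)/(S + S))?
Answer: -3033088935629002/4926110267601025 ≈ -0.61572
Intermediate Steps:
z(S) = (-21 + S)/(S + (172 + S)/(2*S)) (z(S) = (-21 + S)/(S + (172 + S)/((2*S))) = (-21 + S)/(S + (172 + S)*(1/(2*S))) = (-21 + S)/(S + (172 + S)/(2*S)))
z(643) + (166888/(-105100) - 1312/(-226507)) = 2*643*(-21 + 643)/(172 + 643 + 2*643**2) + (166888/(-105100) - 1312/(-226507)) = 2*643*622/(172 + 643 + 2*413449) + (166888*(-1/105100) - 1312*(-1/226507)) = 2*643*622/(172 + 643 + 826898) + (-41722/26275 + 1312/226507) = 2*643*622/827713 - 9415852254/5951471425 = 2*643*(1/827713)*622 - 9415852254/5951471425 = 799892/827713 - 9415852254/5951471425 = -3033088935629002/4926110267601025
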